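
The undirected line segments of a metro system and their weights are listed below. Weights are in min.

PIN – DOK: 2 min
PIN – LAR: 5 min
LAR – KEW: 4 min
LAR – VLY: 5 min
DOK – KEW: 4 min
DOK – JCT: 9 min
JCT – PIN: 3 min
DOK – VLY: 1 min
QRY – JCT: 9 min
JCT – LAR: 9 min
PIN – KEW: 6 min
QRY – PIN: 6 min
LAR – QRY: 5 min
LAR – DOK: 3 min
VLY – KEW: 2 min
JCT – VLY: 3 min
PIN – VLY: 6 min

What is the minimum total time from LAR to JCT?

Enumerating some paths:
LAR → DOK → PIN → JCT: 3+2+3 = 8
LAR → DOK → VLY → JCT: 3+1+3 = 7
Cheapest is LAR → DOK → VLY → JCT at 7 min.

7 min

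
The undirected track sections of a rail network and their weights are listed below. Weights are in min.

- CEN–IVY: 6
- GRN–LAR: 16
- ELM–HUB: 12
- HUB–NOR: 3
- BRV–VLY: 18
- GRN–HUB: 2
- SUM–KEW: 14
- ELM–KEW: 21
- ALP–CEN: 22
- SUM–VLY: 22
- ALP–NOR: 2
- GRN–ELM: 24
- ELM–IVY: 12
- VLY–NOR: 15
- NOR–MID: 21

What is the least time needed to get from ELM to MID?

36 min

Enumerating some paths:
ELM–HUB–NOR–MID: 12+3+21 = 36
ELM–IVY–CEN–ALP–NOR–MID: 12+6+22+2+21 = 63
ELM–GRN–HUB–NOR–MID: 24+2+3+21 = 50
The minimum is 36 min via ELM–HUB–NOR–MID.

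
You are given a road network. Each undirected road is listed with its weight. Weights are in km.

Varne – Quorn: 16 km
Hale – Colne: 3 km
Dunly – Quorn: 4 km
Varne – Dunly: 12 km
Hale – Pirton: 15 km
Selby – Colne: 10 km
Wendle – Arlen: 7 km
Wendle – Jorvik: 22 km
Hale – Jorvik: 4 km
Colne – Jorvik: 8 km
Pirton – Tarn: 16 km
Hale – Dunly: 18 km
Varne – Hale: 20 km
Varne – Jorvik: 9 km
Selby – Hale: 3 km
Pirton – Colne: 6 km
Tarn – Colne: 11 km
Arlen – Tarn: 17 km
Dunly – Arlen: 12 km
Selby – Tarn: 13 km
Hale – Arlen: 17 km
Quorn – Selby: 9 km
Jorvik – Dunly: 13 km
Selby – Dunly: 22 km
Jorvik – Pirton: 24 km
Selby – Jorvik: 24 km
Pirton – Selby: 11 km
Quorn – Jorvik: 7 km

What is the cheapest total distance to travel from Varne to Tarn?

Compare a few routes:
Varne → Hale → Colne → Tarn: 20+3+11 = 34
Varne → Jorvik → Hale → Selby → Tarn: 9+4+3+13 = 29
Varne → Jorvik → Hale → Colne → Tarn: 9+4+3+11 = 27
Varne → Jorvik → Colne → Tarn: 9+8+11 = 28
The minimum is 27 km via Varne → Jorvik → Hale → Colne → Tarn.

27 km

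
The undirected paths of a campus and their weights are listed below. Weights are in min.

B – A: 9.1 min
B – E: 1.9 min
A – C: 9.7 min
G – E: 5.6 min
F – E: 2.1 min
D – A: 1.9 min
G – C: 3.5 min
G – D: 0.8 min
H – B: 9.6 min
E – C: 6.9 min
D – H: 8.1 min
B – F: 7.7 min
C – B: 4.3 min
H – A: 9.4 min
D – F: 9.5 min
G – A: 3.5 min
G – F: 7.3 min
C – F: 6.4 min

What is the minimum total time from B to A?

9.1 min

Enumerating some paths:
B - E - G - D - A: 1.9+5.6+0.8+1.9 = 10.2
B - A: 9.1 = 9.1
B - C - G - D - A: 4.3+3.5+0.8+1.9 = 10.5
B - E - G - A: 1.9+5.6+3.5 = 11
The minimum is 9.1 min via B - A.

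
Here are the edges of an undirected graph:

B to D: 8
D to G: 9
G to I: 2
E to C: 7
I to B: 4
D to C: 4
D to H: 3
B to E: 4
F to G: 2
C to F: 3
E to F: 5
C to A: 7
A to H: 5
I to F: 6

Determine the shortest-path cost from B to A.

Enumerating some paths:
B → E → C → A: 4+7+7 = 18
B → D → C → A: 8+4+7 = 19
B → D → H → A: 8+3+5 = 16
B → I → G → F → C → A: 4+2+2+3+7 = 18
Cheapest is B → D → H → A at 16.

16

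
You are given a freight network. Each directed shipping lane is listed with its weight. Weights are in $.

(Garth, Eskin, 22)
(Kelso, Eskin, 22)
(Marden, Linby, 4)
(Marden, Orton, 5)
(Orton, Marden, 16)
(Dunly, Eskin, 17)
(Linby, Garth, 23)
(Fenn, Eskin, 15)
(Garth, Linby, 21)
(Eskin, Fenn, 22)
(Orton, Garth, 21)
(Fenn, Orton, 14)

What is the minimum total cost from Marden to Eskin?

Candidate routes:
Marden → Linby → Garth → Eskin: 4+23+22 = 49
Marden → Orton → Garth → Eskin: 5+21+22 = 48
Cheapest is Marden → Orton → Garth → Eskin at $48.

$48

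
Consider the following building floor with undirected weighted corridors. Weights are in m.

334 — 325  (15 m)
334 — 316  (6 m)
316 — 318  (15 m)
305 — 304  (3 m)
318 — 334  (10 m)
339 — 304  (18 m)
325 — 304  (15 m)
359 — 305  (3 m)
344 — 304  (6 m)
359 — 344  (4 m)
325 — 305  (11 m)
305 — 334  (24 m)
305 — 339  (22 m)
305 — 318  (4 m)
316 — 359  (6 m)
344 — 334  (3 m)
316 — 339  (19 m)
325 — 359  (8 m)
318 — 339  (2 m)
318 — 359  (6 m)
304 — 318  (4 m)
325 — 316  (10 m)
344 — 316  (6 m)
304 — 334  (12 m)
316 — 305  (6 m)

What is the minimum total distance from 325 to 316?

Candidate routes:
325 → 305 → 316: 11+6 = 17
325 → 359 → 316: 8+6 = 14
325 → 316: 10 = 10
The minimum is 10 m via 325 → 316.

10 m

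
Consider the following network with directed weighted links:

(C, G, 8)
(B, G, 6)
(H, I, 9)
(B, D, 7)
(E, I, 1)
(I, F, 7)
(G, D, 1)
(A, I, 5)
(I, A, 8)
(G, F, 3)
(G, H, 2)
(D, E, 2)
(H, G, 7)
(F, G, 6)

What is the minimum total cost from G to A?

Settle nodes by increasing distance from G:
G: 0
D: 1  (via G)
H: 2  (via G)
E: 3  (via D)
F: 3  (via G)
I: 4  (via E)
A: 12  (via I)
Shortest route: G → D → E → I → A = 12.

12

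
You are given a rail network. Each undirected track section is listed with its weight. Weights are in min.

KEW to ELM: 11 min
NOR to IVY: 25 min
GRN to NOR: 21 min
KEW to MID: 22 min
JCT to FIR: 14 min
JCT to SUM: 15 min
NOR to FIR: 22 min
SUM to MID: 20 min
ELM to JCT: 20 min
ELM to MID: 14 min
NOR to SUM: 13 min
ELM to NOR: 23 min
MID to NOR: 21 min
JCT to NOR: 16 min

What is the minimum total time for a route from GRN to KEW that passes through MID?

Best GRN to MID: GRN–NOR–MID costing 42
Best MID to KEW: MID–KEW costing 22
Total via MID: 42 + 22 = 64 min.

64 min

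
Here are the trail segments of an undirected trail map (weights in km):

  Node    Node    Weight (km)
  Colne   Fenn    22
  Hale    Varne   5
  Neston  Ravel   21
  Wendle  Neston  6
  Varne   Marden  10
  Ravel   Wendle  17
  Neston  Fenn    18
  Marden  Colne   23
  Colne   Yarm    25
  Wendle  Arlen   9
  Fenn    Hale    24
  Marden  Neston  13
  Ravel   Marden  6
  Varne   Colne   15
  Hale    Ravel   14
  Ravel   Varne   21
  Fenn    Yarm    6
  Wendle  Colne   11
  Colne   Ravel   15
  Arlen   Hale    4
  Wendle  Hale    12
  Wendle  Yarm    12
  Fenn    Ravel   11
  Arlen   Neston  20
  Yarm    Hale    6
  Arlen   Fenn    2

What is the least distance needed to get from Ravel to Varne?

16 km

Shortest distances from Ravel:
Ravel: 0
Marden: 6  (via Ravel)
Fenn: 11  (via Ravel)
Arlen: 13  (via Fenn)
Hale: 14  (via Ravel)
Colne: 15  (via Ravel)
Varne: 16  (via Marden)
Shortest route: Ravel–Marden–Varne = 16 km.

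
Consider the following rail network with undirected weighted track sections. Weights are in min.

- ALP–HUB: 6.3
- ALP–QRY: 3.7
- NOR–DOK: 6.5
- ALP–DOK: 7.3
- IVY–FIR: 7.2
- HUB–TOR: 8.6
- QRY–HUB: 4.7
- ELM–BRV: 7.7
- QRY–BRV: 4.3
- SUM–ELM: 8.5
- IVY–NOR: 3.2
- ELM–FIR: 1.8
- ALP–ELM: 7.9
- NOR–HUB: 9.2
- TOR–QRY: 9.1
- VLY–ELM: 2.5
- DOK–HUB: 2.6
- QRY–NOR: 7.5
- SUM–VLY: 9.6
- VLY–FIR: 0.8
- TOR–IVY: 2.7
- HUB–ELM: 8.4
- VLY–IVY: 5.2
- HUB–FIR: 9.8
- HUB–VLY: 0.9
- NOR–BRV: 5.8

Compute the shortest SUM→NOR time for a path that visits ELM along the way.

19.4 min

Best SUM to ELM: SUM → ELM costing 8.5
Shortest ELM→NOR: ELM → VLY → IVY → NOR = 10.9
Total via ELM: 8.5 + 10.9 = 19.4 min.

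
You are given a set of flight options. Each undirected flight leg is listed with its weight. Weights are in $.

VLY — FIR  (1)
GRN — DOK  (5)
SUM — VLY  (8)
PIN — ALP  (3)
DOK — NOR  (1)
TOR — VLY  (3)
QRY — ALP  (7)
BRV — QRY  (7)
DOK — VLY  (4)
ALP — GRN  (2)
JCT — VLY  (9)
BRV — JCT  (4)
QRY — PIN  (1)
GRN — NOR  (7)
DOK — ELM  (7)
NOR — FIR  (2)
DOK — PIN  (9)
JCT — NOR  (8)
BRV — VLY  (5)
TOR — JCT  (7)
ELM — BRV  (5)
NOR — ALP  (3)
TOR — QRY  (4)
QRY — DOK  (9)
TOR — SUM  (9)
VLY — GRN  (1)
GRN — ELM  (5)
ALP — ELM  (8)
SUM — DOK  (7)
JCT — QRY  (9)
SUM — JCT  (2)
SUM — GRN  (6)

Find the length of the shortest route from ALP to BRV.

$8

Candidate routes:
ALP - NOR - FIR - VLY - BRV: 3+2+1+5 = 11
ALP - GRN - VLY - BRV: 2+1+5 = 8
ALP - PIN - QRY - BRV: 3+1+7 = 11
Cheapest is ALP - GRN - VLY - BRV at $8.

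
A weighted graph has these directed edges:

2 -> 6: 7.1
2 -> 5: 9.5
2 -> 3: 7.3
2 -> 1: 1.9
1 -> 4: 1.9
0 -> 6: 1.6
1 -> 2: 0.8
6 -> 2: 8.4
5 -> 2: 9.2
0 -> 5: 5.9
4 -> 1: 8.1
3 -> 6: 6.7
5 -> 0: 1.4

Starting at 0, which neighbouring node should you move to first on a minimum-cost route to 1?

Enumerating some paths:
0–5–2–1: 5.9+9.2+1.9 = 17
0–6–2–1: 1.6+8.4+1.9 = 11.9
The minimum is 11.9 via 0–6–2–1.
So from 0 the first move is to 6.

6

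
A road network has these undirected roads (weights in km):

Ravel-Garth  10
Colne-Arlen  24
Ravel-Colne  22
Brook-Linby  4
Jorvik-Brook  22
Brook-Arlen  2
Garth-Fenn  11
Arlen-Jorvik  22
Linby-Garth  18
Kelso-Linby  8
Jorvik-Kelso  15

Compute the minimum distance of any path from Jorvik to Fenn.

Settle nodes by increasing distance from Jorvik:
Jorvik: 0
Kelso: 15  (via Jorvik)
Brook: 22  (via Jorvik)
Arlen: 22  (via Jorvik)
Linby: 23  (via Kelso)
Garth: 41  (via Linby)
Colne: 46  (via Arlen)
Ravel: 51  (via Garth)
Fenn: 52  (via Garth)
Shortest route: Jorvik–Kelso–Linby–Garth–Fenn = 52 km.

52 km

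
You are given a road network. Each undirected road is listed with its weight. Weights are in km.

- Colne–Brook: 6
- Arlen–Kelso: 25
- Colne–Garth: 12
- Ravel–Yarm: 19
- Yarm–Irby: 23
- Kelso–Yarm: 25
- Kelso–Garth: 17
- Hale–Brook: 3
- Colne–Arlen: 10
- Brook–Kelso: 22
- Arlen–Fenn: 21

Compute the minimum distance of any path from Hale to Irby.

Enumerating some paths:
Hale → Brook → Kelso → Yarm → Irby: 3+22+25+23 = 73
Hale → Brook → Colne → Garth → Kelso → Yarm → Irby: 3+6+12+17+25+23 = 86
Hale → Brook → Colne → Arlen → Kelso → Yarm → Irby: 3+6+10+25+25+23 = 92
The minimum is 73 km via Hale → Brook → Kelso → Yarm → Irby.

73 km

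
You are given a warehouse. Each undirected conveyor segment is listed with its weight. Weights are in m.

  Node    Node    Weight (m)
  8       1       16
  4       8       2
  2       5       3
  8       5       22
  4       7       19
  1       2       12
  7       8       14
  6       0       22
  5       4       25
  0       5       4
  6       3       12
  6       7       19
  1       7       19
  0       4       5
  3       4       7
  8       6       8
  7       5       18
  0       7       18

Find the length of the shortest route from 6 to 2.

22 m

Compare a few routes:
6 → 8 → 4 → 0 → 5 → 2: 8+2+5+4+3 = 22
6 → 0 → 5 → 2: 22+4+3 = 29
The minimum is 22 m via 6 → 8 → 4 → 0 → 5 → 2.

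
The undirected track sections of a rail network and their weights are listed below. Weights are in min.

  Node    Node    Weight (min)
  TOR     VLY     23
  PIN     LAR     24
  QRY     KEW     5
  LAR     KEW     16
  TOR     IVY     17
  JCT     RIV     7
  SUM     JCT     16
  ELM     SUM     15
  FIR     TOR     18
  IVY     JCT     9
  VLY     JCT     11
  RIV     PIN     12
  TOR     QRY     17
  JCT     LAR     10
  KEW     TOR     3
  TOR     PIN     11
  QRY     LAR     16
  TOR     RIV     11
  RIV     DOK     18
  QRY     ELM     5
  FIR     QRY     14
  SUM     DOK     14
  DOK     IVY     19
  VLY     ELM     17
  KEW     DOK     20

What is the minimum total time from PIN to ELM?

24 min

Settle nodes by increasing distance from PIN:
PIN: 0
TOR: 11  (via PIN)
RIV: 12  (via PIN)
KEW: 14  (via TOR)
QRY: 19  (via KEW)
JCT: 19  (via RIV)
LAR: 24  (via PIN)
ELM: 24  (via QRY)
Shortest route: PIN → TOR → KEW → QRY → ELM = 24 min.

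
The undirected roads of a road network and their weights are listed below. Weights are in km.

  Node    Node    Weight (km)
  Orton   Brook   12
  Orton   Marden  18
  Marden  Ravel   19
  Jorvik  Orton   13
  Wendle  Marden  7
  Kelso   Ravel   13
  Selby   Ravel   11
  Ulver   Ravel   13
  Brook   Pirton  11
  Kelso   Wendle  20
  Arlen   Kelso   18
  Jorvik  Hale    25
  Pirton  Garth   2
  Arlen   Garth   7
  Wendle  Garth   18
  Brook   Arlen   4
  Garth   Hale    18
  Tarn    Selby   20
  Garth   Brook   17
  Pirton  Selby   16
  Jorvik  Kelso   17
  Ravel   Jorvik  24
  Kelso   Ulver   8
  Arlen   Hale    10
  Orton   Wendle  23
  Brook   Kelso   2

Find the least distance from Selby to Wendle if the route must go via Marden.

Shortest Selby→Marden: Selby → Ravel → Marden = 30
Best Marden to Wendle: Marden → Wendle costing 7
Total via Marden: 30 + 7 = 37 km.

37 km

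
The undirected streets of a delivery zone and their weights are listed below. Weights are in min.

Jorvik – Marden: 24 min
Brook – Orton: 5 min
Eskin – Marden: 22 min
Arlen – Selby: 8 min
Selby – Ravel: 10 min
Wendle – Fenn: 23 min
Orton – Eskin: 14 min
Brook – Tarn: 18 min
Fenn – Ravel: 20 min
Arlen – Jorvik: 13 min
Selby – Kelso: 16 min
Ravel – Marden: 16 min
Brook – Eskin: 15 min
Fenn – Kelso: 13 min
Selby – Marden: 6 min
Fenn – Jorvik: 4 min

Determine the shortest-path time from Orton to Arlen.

Compare a few routes:
Orton → Eskin → Marden → Ravel → Selby → Arlen: 14+22+16+10+8 = 70
Orton → Brook → Eskin → Marden → Selby → Arlen: 5+15+22+6+8 = 56
Orton → Eskin → Marden → Selby → Arlen: 14+22+6+8 = 50
The minimum is 50 min via Orton → Eskin → Marden → Selby → Arlen.

50 min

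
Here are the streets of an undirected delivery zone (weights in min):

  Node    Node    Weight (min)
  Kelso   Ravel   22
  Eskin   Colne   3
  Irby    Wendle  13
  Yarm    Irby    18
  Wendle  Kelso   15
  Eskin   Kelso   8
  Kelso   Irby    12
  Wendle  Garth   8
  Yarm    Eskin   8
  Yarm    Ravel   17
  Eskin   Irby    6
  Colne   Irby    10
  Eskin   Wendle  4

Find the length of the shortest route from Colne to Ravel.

Candidate routes:
Colne–Eskin–Yarm–Ravel: 3+8+17 = 28
Colne–Eskin–Kelso–Ravel: 3+8+22 = 33
Colne–Irby–Eskin–Yarm–Ravel: 10+6+8+17 = 41
The minimum is 28 min via Colne–Eskin–Yarm–Ravel.

28 min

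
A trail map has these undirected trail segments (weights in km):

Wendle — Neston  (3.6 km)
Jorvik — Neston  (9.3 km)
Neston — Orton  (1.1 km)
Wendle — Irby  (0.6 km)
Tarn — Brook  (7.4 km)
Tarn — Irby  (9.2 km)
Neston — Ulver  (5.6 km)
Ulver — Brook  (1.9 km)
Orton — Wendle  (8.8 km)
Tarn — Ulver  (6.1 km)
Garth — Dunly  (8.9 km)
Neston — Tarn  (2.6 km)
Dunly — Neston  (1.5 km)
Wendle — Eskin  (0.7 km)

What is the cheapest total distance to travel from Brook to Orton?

Settle nodes by increasing distance from Brook:
Brook: 0
Ulver: 1.9  (via Brook)
Tarn: 7.4  (via Brook)
Neston: 7.5  (via Ulver)
Orton: 8.6  (via Neston)
Shortest route: Brook → Ulver → Neston → Orton = 8.6 km.

8.6 km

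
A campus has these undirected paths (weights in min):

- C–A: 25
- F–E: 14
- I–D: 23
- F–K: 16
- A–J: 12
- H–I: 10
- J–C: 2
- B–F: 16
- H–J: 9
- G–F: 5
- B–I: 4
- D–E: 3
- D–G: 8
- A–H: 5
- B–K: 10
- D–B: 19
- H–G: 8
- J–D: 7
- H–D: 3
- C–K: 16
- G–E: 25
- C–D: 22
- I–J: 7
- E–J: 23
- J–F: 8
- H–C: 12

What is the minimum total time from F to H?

Compare a few routes:
F–G–D–H: 5+8+3 = 16
F–G–H: 5+8 = 13
Cheapest is F–G–H at 13 min.

13 min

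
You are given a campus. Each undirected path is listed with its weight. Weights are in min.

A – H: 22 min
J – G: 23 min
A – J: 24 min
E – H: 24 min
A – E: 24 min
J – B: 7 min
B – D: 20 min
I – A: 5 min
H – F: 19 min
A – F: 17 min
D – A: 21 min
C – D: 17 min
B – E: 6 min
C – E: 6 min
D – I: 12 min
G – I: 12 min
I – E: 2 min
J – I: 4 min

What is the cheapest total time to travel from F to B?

30 min

Running Dijkstra from F:
F: 0
A: 17  (via F)
H: 19  (via F)
I: 22  (via A)
E: 24  (via I)
J: 26  (via I)
B: 30  (via E)
Shortest route: F–A–I–E–B = 30 min.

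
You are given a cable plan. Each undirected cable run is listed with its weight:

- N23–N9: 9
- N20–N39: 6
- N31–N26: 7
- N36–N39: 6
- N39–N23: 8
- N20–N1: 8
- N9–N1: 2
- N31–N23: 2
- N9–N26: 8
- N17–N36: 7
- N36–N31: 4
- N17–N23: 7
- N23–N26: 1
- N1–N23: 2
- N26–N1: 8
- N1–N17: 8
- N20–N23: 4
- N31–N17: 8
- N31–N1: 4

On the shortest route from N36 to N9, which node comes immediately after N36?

N31

Candidate routes:
N36–N31–N23–N9: 4+2+9 = 15
N36–N31–N1–N9: 4+4+2 = 10
N36–N31–N26–N23–N1–N9: 4+7+1+2+2 = 16
N36–N31–N23–N26–N9: 4+2+1+8 = 15
Cheapest is N36–N31–N1–N9 at 10.
So from N36 the first move is to N31.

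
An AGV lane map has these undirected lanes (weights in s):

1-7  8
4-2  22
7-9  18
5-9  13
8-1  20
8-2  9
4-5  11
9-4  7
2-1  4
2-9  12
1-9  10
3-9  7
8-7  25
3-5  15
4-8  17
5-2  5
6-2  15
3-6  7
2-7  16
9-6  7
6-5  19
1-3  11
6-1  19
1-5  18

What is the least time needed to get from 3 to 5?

15 s

Settle nodes by increasing distance from 3:
3: 0
6: 7  (via 3)
9: 7  (via 3)
1: 11  (via 3)
4: 14  (via 9)
2: 15  (via 1)
5: 15  (via 3)
Shortest route: 3 → 5 = 15 s.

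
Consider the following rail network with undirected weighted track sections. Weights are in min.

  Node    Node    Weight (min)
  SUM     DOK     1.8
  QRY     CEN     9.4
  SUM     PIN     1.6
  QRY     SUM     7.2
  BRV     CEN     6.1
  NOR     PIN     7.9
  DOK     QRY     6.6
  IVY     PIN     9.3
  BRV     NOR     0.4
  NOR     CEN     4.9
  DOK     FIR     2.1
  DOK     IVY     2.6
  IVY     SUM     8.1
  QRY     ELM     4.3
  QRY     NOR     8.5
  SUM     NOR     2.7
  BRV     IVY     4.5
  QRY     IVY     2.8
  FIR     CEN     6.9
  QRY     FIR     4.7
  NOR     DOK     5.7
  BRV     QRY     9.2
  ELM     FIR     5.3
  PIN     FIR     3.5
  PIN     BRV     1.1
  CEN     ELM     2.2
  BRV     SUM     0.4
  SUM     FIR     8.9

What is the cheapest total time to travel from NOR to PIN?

Running Dijkstra from NOR:
NOR: 0
BRV: 0.4  (via NOR)
SUM: 0.8  (via BRV)
PIN: 1.5  (via BRV)
Shortest route: NOR–BRV–PIN = 1.5 min.

1.5 min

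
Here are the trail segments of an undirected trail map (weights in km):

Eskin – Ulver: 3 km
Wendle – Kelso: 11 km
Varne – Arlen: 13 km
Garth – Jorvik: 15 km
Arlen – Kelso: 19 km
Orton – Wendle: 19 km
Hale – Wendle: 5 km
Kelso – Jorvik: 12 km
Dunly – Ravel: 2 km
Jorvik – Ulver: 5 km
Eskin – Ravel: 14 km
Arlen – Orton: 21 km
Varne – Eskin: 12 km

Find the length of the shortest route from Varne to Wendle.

43 km

Candidate routes:
Varne → Arlen → Orton → Wendle: 13+21+19 = 53
Varne → Arlen → Kelso → Wendle: 13+19+11 = 43
Cheapest is Varne → Arlen → Kelso → Wendle at 43 km.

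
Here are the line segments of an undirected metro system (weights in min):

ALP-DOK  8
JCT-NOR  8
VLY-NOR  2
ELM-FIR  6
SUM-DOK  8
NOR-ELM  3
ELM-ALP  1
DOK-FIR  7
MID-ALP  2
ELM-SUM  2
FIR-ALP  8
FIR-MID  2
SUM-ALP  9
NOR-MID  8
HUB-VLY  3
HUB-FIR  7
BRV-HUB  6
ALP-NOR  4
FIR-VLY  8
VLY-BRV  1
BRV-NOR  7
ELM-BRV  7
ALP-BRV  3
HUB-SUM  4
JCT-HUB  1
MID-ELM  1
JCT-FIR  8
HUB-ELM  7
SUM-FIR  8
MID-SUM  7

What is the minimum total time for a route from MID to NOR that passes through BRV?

Shortest MID→BRV: MID–ALP–BRV = 5
Shortest BRV→NOR: BRV–VLY–NOR = 3
Total via BRV: 5 + 3 = 8 min.

8 min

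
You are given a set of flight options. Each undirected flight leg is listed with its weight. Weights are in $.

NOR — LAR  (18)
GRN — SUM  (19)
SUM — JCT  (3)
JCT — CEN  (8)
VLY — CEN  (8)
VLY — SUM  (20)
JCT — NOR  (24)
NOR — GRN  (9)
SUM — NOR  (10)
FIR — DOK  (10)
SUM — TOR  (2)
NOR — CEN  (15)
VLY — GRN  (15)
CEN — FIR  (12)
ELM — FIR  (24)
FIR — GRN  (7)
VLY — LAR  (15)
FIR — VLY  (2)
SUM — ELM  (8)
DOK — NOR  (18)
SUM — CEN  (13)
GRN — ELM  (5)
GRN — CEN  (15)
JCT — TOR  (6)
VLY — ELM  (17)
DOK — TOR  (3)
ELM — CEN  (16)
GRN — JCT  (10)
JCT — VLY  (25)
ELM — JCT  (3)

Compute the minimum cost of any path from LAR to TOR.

$30

Running Dijkstra from LAR:
LAR: 0
VLY: 15  (via LAR)
FIR: 17  (via VLY)
NOR: 18  (via LAR)
CEN: 23  (via VLY)
GRN: 24  (via FIR)
DOK: 27  (via FIR)
SUM: 28  (via NOR)
ELM: 29  (via GRN)
TOR: 30  (via DOK)
Shortest route: LAR–VLY–FIR–DOK–TOR = $30.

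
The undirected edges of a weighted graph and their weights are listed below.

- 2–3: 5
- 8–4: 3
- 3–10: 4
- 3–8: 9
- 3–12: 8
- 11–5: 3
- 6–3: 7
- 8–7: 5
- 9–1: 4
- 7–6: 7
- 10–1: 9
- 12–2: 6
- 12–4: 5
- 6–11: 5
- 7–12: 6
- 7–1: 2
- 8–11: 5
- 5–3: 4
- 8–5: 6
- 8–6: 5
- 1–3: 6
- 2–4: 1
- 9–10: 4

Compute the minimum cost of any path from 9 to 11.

15

Running Dijkstra from 9:
9: 0
1: 4  (via 9)
10: 4  (via 9)
7: 6  (via 1)
3: 8  (via 10)
8: 11  (via 7)
5: 12  (via 3)
12: 12  (via 7)
2: 13  (via 3)
6: 13  (via 7)
4: 14  (via 8)
11: 15  (via 5)
Shortest route: 9 → 10 → 3 → 5 → 11 = 15.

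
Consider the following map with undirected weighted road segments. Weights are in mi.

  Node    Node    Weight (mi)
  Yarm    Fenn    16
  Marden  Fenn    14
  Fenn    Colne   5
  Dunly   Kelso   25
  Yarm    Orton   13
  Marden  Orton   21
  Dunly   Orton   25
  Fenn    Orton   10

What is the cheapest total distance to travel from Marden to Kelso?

71 mi

Running Dijkstra from Marden:
Marden: 0
Fenn: 14  (via Marden)
Colne: 19  (via Fenn)
Orton: 21  (via Marden)
Yarm: 30  (via Fenn)
Dunly: 46  (via Orton)
Kelso: 71  (via Dunly)
Shortest route: Marden → Orton → Dunly → Kelso = 71 mi.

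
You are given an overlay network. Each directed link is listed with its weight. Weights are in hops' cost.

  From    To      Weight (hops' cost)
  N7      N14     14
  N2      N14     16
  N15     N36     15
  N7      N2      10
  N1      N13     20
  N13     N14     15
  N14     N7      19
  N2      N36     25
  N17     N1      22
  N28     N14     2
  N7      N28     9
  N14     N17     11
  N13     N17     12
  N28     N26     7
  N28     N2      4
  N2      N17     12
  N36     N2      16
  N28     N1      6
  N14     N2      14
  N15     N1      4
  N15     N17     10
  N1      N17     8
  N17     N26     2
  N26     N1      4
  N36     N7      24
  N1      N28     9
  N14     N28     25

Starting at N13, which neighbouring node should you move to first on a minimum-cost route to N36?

Candidate routes:
N13 → N17 → N26 → N1 → N28 → N2 → N36: 12+2+4+9+4+25 = 56
N13 → N17 → N26 → N1 → N28 → N14 → N2 → N36: 12+2+4+9+2+14+25 = 68
N13 → N14 → N2 → N36: 15+14+25 = 54
N13 → N14 → N7 → N2 → N36: 15+19+10+25 = 69
Cheapest is N13 → N14 → N2 → N36 at 54 hops' cost.
So from N13 the first move is to N14.

N14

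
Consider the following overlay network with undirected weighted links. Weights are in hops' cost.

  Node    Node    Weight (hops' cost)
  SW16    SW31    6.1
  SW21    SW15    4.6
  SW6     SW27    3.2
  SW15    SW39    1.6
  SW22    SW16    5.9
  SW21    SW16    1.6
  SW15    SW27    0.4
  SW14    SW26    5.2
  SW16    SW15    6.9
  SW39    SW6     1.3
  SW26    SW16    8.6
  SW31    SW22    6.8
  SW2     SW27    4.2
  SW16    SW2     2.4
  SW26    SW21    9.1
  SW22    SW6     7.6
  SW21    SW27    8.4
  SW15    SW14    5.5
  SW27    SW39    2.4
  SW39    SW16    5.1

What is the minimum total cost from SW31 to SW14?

Shortest distances from SW31:
SW31: 0
SW16: 6.1  (via SW31)
SW22: 6.8  (via SW31)
SW21: 7.7  (via SW16)
SW2: 8.5  (via SW16)
SW39: 11.2  (via SW16)
SW15: 12.3  (via SW21)
SW6: 12.5  (via SW39)
SW27: 12.7  (via SW2)
SW26: 14.7  (via SW16)
SW14: 17.8  (via SW15)
Shortest route: SW31 → SW16 → SW21 → SW15 → SW14 = 17.8 hops' cost.

17.8 hops' cost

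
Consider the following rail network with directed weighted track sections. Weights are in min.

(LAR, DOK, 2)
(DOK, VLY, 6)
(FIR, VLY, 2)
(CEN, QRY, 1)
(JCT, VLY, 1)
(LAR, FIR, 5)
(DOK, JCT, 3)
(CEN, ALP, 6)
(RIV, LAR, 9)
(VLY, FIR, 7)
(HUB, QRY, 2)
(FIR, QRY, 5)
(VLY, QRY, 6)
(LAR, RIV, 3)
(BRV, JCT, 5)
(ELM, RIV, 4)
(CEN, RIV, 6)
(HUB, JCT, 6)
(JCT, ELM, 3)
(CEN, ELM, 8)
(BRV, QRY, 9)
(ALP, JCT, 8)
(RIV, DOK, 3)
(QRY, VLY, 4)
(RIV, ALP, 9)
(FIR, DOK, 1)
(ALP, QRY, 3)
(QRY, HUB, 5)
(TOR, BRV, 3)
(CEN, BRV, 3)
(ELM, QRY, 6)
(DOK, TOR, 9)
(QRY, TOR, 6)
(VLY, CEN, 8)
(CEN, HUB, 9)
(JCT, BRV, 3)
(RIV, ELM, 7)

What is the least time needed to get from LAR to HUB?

15 min

Compare a few routes:
LAR - DOK - JCT - VLY - QRY - HUB: 2+3+1+6+5 = 17
LAR - FIR - QRY - HUB: 5+5+5 = 15
The minimum is 15 min via LAR - FIR - QRY - HUB.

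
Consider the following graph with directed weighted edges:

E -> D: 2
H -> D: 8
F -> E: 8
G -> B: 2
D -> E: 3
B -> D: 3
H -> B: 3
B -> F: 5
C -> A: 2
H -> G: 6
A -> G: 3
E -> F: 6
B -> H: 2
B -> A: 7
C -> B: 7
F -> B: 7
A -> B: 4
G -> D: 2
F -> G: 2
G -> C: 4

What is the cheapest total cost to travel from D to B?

13

Enumerating some paths:
D–E–F–G–C–B: 3+6+2+4+7 = 22
D–E–F–G–C–A–B: 3+6+2+4+2+4 = 21
D–E–F–B: 3+6+7 = 16
D–E–F–G–B: 3+6+2+2 = 13
Cheapest is D–E–F–G–B at 13.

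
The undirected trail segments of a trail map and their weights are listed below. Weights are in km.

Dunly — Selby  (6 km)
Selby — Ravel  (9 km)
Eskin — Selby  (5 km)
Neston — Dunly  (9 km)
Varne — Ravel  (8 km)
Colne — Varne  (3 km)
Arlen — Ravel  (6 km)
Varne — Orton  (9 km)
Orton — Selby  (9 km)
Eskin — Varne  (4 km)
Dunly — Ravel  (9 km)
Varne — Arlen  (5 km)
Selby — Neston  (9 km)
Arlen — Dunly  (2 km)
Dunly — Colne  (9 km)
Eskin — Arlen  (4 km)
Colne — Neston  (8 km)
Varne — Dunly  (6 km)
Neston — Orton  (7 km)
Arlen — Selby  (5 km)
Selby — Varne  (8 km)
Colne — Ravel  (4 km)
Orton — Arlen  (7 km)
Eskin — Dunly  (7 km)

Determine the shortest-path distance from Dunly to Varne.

6 km

Enumerating some paths:
Dunly - Varne: 6 = 6
Dunly - Arlen - Varne: 2+5 = 7
Cheapest is Dunly - Varne at 6 km.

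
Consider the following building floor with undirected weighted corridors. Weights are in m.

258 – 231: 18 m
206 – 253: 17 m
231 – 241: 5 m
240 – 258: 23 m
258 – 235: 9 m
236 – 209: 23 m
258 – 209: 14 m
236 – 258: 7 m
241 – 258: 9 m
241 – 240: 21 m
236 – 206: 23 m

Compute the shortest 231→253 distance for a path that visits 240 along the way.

96 m

Best 231 to 240: 231 → 241 → 240 costing 26
Shortest 240→253: 240 → 258 → 236 → 206 → 253 = 70
Total via 240: 26 + 70 = 96 m.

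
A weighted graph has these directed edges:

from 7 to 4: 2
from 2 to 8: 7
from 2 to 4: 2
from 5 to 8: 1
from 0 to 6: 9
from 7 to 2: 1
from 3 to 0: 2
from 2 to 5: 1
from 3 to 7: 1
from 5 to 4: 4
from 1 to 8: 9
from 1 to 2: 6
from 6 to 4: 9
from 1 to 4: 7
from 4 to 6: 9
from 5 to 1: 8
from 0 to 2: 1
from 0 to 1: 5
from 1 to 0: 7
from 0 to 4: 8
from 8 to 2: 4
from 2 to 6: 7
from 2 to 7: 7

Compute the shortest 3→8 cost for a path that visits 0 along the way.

Shortest 3→0: 3–0 = 2
Best 0 to 8: 0–2–5–8 costing 3
Total via 0: 2 + 3 = 5.

5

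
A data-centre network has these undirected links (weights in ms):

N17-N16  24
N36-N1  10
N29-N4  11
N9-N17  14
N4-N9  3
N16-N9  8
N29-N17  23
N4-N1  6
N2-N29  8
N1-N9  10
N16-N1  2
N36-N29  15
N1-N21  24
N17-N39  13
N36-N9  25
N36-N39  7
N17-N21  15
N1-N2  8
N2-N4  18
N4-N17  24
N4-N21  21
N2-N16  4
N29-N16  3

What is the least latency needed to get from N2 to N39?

23 ms

Candidate routes:
N2 - N1 - N36 - N39: 8+10+7 = 25
N2 - N16 - N1 - N36 - N39: 4+2+10+7 = 23
N2 - N16 - N29 - N36 - N39: 4+3+15+7 = 29
Cheapest is N2 - N16 - N1 - N36 - N39 at 23 ms.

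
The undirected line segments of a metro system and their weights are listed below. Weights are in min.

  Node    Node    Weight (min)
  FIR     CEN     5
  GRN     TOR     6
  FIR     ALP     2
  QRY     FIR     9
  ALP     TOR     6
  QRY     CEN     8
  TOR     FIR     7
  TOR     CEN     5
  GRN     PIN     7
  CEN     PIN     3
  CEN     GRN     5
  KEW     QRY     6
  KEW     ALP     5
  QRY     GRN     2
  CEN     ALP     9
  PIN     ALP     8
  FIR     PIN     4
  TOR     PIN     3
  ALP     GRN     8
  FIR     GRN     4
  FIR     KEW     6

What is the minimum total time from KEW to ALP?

Running Dijkstra from KEW:
KEW: 0
ALP: 5  (via KEW)
Shortest route: KEW–ALP = 5 min.

5 min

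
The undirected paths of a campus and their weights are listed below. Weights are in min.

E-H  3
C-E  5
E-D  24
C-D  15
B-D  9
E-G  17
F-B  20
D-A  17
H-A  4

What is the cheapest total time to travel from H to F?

Compare a few routes:
H → A → D → B → F: 4+17+9+20 = 50
H → E → C → D → B → F: 3+5+15+9+20 = 52
The minimum is 50 min via H → A → D → B → F.

50 min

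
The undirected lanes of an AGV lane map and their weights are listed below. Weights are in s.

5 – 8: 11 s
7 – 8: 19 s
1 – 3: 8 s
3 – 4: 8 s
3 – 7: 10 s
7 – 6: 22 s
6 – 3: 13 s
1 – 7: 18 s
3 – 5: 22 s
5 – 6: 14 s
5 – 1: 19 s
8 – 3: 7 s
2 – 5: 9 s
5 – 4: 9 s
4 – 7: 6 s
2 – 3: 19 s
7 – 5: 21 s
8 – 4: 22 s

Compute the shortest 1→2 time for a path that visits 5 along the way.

28 s

Shortest 1→5: 1–5 = 19
Best 5 to 2: 5–2 costing 9
Total via 5: 19 + 9 = 28 s.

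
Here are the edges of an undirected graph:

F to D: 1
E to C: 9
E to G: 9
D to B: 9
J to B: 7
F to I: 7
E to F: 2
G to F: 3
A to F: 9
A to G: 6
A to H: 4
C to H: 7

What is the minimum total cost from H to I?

Running Dijkstra from H:
H: 0
A: 4  (via H)
C: 7  (via H)
G: 10  (via A)
F: 13  (via A)
D: 14  (via F)
E: 15  (via F)
I: 20  (via F)
Shortest route: H–A–F–I = 20.

20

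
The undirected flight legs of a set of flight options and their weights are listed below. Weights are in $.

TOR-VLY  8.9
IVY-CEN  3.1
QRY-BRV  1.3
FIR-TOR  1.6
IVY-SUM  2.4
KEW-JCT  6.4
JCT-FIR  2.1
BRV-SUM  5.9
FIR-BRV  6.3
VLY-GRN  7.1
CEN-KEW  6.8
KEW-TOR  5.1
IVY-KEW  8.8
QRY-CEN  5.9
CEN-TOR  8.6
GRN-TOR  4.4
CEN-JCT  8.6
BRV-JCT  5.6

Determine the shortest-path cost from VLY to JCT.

$12.6

Compare a few routes:
VLY–TOR–FIR–JCT: 8.9+1.6+2.1 = 12.6
VLY–GRN–TOR–FIR–JCT: 7.1+4.4+1.6+2.1 = 15.2
The minimum is $12.6 via VLY–TOR–FIR–JCT.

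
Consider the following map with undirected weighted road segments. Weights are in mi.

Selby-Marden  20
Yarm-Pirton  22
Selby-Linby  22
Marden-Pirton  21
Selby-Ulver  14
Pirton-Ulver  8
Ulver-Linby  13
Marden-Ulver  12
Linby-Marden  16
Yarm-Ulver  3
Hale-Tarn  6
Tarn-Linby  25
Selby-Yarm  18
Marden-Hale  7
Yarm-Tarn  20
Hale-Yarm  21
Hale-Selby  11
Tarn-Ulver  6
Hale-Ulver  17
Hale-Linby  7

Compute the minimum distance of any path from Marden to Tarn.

Enumerating some paths:
Marden - Ulver - Tarn: 12+6 = 18
Marden - Hale - Tarn: 7+6 = 13
Marden - Linby - Hale - Tarn: 16+7+6 = 29
Cheapest is Marden - Hale - Tarn at 13 mi.

13 mi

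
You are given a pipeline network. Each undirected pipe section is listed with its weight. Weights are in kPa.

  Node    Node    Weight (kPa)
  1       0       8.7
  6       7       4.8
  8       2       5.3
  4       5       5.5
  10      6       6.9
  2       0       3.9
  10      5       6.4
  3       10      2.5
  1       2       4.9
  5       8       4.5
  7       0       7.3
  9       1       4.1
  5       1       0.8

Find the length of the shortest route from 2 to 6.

Shortest distances from 2:
2: 0
0: 3.9  (via 2)
1: 4.9  (via 2)
8: 5.3  (via 2)
5: 5.7  (via 1)
9: 9  (via 1)
4: 11.2  (via 5)
7: 11.2  (via 0)
10: 12.1  (via 5)
3: 14.6  (via 10)
6: 16  (via 7)
Shortest route: 2–0–7–6 = 16 kPa.

16 kPa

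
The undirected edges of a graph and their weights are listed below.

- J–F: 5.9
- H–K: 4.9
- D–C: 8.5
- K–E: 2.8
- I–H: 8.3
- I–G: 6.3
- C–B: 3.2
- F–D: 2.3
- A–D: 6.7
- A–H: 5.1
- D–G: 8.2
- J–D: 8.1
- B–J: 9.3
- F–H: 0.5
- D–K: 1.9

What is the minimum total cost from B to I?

22.8

Enumerating some paths:
B - C - D - F - H - I: 3.2+8.5+2.3+0.5+8.3 = 22.8
B - J - F - H - I: 9.3+5.9+0.5+8.3 = 24
B - C - D - G - I: 3.2+8.5+8.2+6.3 = 26.2
The minimum is 22.8 via B - C - D - F - H - I.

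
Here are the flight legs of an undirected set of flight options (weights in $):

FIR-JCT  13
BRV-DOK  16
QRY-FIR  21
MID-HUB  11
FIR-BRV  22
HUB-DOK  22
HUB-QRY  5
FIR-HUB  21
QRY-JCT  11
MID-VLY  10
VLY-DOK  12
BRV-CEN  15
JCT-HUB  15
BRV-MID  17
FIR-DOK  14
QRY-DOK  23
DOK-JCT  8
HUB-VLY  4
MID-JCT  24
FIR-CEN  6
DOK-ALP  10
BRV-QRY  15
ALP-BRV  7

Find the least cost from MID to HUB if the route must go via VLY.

$14

Shortest MID→VLY: MID → VLY = 10
Shortest VLY→HUB: VLY → HUB = 4
Total via VLY: 10 + 4 = $14.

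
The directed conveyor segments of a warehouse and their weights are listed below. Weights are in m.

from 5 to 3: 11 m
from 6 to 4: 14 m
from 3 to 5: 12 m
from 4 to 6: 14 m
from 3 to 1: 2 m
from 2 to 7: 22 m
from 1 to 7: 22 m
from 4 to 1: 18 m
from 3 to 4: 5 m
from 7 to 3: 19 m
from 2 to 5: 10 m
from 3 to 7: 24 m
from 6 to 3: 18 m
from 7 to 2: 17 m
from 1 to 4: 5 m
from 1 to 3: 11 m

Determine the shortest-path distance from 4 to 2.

Settle nodes by increasing distance from 4:
4: 0
6: 14  (via 4)
1: 18  (via 4)
3: 29  (via 1)
7: 40  (via 1)
5: 41  (via 3)
2: 57  (via 7)
Shortest route: 4 → 1 → 7 → 2 = 57 m.

57 m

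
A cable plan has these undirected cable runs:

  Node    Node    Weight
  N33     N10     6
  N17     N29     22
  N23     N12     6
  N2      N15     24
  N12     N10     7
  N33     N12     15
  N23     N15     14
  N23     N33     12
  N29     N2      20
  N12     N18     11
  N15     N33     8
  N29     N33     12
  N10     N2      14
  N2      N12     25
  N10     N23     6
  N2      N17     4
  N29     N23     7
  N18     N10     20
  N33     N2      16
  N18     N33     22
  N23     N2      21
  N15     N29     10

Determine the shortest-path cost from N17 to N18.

36

Compare a few routes:
N17–N2–N10–N18: 4+14+20 = 38
N17–N2–N12–N18: 4+25+11 = 40
N17–N2–N10–N23–N12–N18: 4+14+6+6+11 = 41
N17–N2–N10–N12–N18: 4+14+7+11 = 36
The minimum is 36 via N17–N2–N10–N12–N18.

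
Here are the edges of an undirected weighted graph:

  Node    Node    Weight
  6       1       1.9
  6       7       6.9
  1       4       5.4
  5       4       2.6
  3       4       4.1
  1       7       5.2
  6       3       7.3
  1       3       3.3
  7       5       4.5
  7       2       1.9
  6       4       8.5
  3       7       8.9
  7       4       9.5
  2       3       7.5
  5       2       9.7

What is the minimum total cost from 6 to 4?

7.3

Enumerating some paths:
6 - 1 - 4: 1.9+5.4 = 7.3
6 - 4: 8.5 = 8.5
Cheapest is 6 - 1 - 4 at 7.3.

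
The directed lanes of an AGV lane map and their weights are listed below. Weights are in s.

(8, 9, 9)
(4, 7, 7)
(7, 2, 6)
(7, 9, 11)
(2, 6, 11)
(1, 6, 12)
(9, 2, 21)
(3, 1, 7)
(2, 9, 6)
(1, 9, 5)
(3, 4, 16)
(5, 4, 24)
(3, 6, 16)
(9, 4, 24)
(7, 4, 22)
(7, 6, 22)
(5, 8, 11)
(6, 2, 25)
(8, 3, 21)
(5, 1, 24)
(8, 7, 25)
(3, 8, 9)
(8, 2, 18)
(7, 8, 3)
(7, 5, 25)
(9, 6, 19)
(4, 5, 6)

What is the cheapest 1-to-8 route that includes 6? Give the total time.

77 s

Shortest 1→6: 1–6 = 12
Shortest 6→8: 6–2–9–4–7–8 = 65
Total via 6: 12 + 65 = 77 s.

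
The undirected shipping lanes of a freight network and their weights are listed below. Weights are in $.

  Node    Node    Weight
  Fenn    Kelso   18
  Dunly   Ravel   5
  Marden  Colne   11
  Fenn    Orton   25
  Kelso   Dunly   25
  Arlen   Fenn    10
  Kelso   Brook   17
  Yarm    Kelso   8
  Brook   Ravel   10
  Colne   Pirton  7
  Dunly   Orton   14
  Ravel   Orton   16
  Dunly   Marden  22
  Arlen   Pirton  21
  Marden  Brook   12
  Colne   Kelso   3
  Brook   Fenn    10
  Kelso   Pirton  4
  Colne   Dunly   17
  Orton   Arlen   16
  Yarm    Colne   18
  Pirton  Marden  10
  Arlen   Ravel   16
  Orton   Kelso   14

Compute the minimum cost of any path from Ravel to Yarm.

Settle nodes by increasing distance from Ravel:
Ravel: 0
Dunly: 5  (via Ravel)
Brook: 10  (via Ravel)
Arlen: 16  (via Ravel)
Orton: 16  (via Ravel)
Fenn: 20  (via Brook)
Marden: 22  (via Brook)
Colne: 22  (via Dunly)
Kelso: 25  (via Colne)
Pirton: 29  (via Colne)
Yarm: 33  (via Kelso)
Shortest route: Ravel → Dunly → Colne → Kelso → Yarm = $33.

$33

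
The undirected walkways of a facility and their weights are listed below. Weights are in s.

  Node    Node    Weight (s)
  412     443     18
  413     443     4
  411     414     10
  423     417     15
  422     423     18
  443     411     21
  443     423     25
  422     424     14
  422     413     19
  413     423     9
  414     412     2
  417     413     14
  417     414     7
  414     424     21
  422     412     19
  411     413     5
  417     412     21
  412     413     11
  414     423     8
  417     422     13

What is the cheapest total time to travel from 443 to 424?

Shortest distances from 443:
443: 0
413: 4  (via 443)
411: 9  (via 413)
423: 13  (via 413)
412: 15  (via 413)
414: 17  (via 412)
417: 18  (via 413)
422: 23  (via 413)
424: 37  (via 422)
Shortest route: 443 → 413 → 422 → 424 = 37 s.

37 s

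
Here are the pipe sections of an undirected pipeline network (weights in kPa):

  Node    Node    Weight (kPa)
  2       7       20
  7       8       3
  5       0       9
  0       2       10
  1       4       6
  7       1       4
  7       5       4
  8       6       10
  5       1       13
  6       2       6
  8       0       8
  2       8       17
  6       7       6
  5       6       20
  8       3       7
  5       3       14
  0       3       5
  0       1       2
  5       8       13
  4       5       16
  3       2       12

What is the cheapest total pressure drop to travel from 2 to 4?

Enumerating some paths:
2–0–1–4: 10+2+6 = 18
2–6–7–1–4: 6+6+4+6 = 22
2–3–0–1–4: 12+5+2+6 = 25
Cheapest is 2–0–1–4 at 18 kPa.

18 kPa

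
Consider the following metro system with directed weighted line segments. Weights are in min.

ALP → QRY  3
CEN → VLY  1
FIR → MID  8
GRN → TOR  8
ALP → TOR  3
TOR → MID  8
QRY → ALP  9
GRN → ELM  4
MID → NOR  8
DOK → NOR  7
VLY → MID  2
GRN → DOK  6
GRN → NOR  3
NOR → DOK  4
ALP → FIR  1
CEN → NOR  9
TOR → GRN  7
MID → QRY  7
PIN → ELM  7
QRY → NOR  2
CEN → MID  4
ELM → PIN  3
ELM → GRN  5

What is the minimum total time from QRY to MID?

Compare a few routes:
QRY → ALP → TOR → MID: 9+3+8 = 20
QRY → ALP → FIR → MID: 9+1+8 = 18
The minimum is 18 min via QRY → ALP → FIR → MID.

18 min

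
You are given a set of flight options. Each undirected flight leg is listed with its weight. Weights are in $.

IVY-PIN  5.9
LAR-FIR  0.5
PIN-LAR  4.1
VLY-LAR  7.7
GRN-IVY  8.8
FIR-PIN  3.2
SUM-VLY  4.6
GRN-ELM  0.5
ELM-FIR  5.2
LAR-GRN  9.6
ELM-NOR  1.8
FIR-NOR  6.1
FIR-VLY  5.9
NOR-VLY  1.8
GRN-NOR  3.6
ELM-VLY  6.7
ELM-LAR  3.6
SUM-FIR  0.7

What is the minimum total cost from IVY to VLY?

Settle nodes by increasing distance from IVY:
IVY: 0
PIN: 5.9  (via IVY)
GRN: 8.8  (via IVY)
FIR: 9.1  (via PIN)
ELM: 9.3  (via GRN)
LAR: 9.6  (via FIR)
SUM: 9.8  (via FIR)
NOR: 11.1  (via ELM)
VLY: 12.9  (via NOR)
Shortest route: IVY → GRN → ELM → NOR → VLY = $12.9.

$12.9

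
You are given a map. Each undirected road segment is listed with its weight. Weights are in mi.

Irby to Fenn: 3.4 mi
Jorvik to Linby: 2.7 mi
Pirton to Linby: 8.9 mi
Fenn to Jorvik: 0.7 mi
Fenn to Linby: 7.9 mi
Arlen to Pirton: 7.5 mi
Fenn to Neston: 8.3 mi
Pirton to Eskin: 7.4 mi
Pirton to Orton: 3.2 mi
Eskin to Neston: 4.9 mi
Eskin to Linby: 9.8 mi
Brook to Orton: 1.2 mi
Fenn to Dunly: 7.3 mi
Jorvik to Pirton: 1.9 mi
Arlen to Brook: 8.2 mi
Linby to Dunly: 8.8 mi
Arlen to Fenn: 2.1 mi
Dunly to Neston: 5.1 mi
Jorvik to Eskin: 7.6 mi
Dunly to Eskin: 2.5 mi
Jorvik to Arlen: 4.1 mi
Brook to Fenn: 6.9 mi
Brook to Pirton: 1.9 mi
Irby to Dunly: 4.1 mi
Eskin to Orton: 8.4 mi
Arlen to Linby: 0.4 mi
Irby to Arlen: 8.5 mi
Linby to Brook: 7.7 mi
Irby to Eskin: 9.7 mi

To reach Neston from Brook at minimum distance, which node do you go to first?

Compare a few routes:
Brook–Orton–Eskin–Neston: 1.2+8.4+4.9 = 14.5
Brook–Pirton–Jorvik–Fenn–Neston: 1.9+1.9+0.7+8.3 = 12.8
Brook–Pirton–Eskin–Neston: 1.9+7.4+4.9 = 14.2
The minimum is 12.8 mi via Brook–Pirton–Jorvik–Fenn–Neston.
So from Brook the first move is to Pirton.

Pirton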